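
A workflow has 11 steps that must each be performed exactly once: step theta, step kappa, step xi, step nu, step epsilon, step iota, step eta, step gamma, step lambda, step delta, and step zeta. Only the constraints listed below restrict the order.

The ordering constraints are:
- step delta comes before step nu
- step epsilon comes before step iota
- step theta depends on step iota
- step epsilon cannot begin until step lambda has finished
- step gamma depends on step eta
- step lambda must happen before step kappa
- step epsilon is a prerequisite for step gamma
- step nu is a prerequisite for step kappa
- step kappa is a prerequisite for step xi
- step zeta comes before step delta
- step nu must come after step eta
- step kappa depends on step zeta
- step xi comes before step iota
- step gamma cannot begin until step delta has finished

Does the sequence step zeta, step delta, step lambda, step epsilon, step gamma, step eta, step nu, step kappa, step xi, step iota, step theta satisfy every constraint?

In the proposed order, step gamma appears before step eta.
That contradicts the constraint that step eta must precede step gamma.

No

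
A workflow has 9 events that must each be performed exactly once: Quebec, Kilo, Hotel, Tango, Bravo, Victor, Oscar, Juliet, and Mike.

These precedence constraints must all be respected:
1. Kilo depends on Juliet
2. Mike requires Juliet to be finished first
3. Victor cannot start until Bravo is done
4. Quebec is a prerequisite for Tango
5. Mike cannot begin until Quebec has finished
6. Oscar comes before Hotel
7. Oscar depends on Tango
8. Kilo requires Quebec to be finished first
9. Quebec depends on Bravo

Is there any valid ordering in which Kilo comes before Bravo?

No

There is a dependency chain Bravo → Quebec → Kilo, so Kilo always comes after Bravo.
Hence Kilo can never be scheduled before Bravo.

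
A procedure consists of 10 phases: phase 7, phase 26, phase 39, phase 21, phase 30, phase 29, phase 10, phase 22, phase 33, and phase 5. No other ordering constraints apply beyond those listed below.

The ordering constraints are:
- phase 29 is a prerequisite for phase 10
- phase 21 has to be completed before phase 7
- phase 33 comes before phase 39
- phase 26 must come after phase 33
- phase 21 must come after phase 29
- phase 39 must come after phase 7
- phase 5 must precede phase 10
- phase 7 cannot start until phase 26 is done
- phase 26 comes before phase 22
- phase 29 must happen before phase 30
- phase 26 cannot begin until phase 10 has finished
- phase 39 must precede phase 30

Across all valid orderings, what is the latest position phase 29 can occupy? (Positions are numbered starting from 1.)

Following every chain forward from phase 29, the phases that must come later are phase 7, phase 26, phase 39, phase 21, phase 30, phase 10, phase 22 — 7 of them.
With 7 mandatory successors out of 10 phases total, the latest slot for phase 29 is 10−7 = 3, and it's reachable by doing all non-successors before phase 29.

3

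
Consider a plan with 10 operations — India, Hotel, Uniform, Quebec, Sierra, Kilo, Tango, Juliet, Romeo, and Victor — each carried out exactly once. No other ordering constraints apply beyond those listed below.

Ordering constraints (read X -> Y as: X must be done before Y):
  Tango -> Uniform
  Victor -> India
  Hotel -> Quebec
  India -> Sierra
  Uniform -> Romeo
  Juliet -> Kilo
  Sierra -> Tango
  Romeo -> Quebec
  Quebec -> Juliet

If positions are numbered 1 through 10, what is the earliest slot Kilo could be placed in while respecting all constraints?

10

Every operation that must precede Kilo has to come before it. Tracing all chains that end at Kilo, those operations are: India, Hotel, Uniform, Quebec, Sierra, Tango, Juliet, Romeo, Victor — 9 in total.
With 9 mandatory predecessors, the earliest Kilo can sit is position 9+1 = 10, and placing just those 9 first achieves it.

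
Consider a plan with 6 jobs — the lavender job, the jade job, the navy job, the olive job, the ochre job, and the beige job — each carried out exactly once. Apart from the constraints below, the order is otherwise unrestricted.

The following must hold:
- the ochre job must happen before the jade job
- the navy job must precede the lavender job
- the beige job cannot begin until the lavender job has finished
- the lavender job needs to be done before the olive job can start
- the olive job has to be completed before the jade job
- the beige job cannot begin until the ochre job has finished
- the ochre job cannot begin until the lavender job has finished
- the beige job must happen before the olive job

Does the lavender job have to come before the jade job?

Yes

There is a constraint chain the lavender job → the olive job → the jade job.
So the lavender job must precede the jade job in any valid ordering.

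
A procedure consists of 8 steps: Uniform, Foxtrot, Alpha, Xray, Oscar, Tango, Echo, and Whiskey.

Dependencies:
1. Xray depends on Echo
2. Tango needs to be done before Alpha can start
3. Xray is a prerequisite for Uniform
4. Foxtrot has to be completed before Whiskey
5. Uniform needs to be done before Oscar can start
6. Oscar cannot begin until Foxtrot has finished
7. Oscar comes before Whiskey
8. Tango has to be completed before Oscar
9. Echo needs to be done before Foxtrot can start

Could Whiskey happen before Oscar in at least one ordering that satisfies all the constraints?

Following Oscar → Whiskey, Oscar must precede Whiskey in every valid ordering.
So no valid ordering can have Whiskey before Oscar.

No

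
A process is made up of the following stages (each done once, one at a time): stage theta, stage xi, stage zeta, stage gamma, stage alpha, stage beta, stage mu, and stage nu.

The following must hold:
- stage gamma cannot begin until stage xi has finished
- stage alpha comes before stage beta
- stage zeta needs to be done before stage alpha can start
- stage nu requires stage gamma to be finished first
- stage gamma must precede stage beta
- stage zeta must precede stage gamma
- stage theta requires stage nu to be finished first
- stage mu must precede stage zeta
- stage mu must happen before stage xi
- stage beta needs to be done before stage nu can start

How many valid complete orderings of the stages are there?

5

Stage mu is the only stage with nothing required before it, so every ordering starts there.
Enumerating by repeatedly choosing an available stage (one whose prerequisites are all placed) gives 5 distinct complete orderings.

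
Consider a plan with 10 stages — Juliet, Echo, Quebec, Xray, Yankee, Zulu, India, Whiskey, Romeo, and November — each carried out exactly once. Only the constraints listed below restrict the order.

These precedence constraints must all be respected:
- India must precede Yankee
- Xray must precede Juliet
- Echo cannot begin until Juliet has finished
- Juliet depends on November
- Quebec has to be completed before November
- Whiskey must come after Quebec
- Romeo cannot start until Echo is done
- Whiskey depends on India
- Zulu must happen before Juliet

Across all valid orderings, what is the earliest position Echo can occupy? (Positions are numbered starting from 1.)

The stages that are forced before Echo, directly or transitively, are Juliet, Quebec, Xray, Zulu, November. That's 5 stages.
With 5 mandatory predecessors, the earliest Echo can sit is position 5+1 = 6, and placing just those 5 first achieves it.

6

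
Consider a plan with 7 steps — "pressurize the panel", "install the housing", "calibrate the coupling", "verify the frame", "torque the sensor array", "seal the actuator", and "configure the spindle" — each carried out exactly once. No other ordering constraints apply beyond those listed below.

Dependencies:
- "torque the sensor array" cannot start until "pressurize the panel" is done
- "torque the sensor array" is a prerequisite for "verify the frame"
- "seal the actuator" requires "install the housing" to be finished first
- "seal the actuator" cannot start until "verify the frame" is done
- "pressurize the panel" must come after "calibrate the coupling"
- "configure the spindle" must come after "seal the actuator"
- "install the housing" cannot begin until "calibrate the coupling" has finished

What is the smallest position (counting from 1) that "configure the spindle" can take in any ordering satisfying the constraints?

Working backwards through the constraints from "configure the spindle", its full set of required predecessors is "pressurize the panel", "install the housing", "calibrate the coupling", "verify the frame", "torque the sensor array", "seal the actuator" — 6 of them.
So at minimum 6 steps come before "configure the spindle", putting "configure the spindle" no earlier than position 7. That position is achievable by scheduling exactly those predecessors first.

7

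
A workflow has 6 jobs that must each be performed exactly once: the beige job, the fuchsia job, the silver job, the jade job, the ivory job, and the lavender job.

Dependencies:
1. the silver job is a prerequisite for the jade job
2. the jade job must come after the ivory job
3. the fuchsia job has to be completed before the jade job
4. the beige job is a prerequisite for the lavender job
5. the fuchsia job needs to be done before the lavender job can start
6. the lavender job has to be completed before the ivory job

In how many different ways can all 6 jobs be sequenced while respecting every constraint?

10

The jobs with no prerequisites are the beige job, the fuchsia job, the silver job; any of them can be placed first.
Systematically extending each partial ordering one job at a time and counting, there are 10 complete orderings.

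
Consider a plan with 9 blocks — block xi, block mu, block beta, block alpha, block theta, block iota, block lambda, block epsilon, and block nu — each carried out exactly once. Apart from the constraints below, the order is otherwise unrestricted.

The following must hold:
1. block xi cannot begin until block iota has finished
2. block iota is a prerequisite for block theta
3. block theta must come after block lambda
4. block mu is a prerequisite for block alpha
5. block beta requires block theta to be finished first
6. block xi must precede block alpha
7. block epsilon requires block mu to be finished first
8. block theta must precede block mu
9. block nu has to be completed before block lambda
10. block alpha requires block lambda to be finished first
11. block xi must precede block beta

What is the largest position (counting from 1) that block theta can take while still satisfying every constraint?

The blocks that are forced after block theta, directly or by a chain of constraints, are block mu, block beta, block alpha, block epsilon. That's 4 blocks.
With 4 mandatory successors out of 9 blocks total, the latest slot for block theta is 9−4 = 5, and it's reachable by doing all non-successors before block theta.

5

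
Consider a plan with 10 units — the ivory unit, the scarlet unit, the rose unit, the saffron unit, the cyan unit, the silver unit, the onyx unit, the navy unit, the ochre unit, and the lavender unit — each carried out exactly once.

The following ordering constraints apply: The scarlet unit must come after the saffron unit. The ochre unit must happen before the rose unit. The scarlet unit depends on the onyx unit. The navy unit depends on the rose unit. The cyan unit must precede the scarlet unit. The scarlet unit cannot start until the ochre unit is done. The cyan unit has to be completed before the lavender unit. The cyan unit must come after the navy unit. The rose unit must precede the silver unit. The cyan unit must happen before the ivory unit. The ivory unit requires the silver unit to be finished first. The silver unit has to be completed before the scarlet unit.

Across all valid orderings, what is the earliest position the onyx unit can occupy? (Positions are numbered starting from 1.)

1

Nothing is required before the onyx unit; it can be the very first unit.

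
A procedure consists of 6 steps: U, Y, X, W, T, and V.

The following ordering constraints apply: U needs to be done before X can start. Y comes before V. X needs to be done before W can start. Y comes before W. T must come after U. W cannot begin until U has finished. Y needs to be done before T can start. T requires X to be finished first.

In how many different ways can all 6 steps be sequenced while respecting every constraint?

2 steps have no prerequisites (U, Y), so any of them could come first.
Systematically extending each partial ordering one step at a time and counting, there are 24 complete orderings.

24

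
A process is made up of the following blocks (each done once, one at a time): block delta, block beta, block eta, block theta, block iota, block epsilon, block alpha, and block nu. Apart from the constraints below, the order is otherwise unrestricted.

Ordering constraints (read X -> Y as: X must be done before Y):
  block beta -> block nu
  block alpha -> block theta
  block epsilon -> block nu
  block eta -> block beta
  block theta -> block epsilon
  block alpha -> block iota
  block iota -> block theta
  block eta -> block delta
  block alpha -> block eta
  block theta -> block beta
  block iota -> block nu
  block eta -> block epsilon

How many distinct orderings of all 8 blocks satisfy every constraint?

Only block alpha has no prerequisites, so it must go first.
Systematically extending each partial ordering one block at a time and counting, there are 30 complete orderings.

30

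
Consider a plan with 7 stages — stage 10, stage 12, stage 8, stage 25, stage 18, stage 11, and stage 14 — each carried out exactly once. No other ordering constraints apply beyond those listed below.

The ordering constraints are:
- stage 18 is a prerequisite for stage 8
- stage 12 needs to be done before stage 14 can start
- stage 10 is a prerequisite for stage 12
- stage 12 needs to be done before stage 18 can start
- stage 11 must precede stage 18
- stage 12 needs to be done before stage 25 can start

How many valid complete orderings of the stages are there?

The stages with no prerequisites are stage 10, stage 11; any of them can be placed first.
Enumerating by repeatedly choosing an available stage (one whose prerequisites are all placed) gives 44 distinct complete orderings.

44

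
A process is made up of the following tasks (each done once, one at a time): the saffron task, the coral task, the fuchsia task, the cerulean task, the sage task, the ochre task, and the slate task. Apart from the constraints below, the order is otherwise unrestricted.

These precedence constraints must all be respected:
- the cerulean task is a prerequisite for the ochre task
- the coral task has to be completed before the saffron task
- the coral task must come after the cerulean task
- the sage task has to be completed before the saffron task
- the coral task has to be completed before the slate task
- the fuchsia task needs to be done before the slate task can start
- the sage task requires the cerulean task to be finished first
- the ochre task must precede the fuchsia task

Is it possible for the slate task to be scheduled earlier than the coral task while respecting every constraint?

Following the coral task → the slate task, the coral task must precede the slate task in every valid ordering.
Hence the slate task can never be scheduled before the coral task.

No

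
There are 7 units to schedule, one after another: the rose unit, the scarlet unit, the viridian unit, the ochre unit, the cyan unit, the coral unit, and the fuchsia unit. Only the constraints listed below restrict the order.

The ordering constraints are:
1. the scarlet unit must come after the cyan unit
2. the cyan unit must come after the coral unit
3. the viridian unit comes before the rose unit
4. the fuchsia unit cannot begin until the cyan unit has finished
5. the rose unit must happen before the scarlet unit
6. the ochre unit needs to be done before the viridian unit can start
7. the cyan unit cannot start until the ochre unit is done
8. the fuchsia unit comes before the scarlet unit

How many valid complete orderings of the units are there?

16

2 units have no prerequisites (the ochre unit, the coral unit), so any of them could come first.
Systematically extending each partial ordering one unit at a time and counting, there are 16 complete orderings.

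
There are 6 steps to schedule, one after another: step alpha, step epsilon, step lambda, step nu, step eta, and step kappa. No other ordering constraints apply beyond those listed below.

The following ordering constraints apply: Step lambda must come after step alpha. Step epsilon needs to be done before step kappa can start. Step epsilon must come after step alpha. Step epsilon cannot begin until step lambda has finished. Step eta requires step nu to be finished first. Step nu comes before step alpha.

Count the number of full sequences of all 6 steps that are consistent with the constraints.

5

Step nu is the only step with nothing required before it, so every ordering starts there.
Enumerating by repeatedly choosing an available step (one whose prerequisites are all placed) gives 5 distinct complete orderings.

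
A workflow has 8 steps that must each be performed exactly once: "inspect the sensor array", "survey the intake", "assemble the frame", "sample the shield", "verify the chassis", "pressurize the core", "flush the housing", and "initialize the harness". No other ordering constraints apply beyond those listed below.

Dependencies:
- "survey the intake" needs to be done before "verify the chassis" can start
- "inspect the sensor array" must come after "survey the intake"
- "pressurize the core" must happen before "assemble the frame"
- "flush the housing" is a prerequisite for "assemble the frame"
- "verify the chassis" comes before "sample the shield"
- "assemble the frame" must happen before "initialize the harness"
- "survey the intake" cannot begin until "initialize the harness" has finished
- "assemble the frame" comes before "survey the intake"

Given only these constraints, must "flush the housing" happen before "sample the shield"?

Yes

Tracing the constraints gives a chain: "flush the housing" → "assemble the frame" → "survey the intake" → "verify the chassis" → "sample the shield".
Hence "flush the housing" necessarily comes before "sample the shield".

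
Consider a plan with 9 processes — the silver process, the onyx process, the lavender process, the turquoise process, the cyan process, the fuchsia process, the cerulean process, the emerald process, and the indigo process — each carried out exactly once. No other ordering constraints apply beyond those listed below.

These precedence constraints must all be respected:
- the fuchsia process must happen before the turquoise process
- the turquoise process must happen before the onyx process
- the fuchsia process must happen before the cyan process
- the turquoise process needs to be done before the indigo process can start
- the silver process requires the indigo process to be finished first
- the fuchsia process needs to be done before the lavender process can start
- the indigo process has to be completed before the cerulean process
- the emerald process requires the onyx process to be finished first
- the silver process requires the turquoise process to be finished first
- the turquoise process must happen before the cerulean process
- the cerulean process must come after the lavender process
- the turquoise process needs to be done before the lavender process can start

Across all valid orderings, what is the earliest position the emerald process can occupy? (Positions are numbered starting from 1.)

4

Working backwards through the constraints from the emerald process, its full set of required predecessors is the onyx process, the turquoise process, the fuchsia process — 3 of them.
With 3 mandatory predecessors, the earliest the emerald process can sit is position 3+1 = 4, and placing just those 3 first achieves it.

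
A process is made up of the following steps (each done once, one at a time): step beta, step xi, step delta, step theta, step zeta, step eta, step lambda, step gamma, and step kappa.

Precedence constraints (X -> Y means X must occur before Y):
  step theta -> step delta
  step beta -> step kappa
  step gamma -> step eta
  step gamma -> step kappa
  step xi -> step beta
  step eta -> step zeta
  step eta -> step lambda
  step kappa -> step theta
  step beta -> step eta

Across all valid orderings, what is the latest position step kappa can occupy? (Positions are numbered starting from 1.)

7

Following every chain forward from step kappa, the steps that must come later are step delta, step theta — 2 of them.
So at least 2 steps follow step kappa, putting step kappa no later than position 7. That position is achievable by scheduling everything else first.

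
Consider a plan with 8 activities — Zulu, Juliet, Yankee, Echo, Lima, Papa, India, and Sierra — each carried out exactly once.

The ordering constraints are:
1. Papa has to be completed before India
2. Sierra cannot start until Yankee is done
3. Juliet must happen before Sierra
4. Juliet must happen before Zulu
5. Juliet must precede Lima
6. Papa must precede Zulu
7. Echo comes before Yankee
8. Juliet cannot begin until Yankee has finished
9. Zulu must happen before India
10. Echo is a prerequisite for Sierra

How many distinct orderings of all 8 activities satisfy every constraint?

2 activities have no prerequisites (Echo, Papa), so any of them could come first.
Enumerating by repeatedly choosing an available activity (one whose prerequisites are all placed) gives 56 distinct complete orderings.

56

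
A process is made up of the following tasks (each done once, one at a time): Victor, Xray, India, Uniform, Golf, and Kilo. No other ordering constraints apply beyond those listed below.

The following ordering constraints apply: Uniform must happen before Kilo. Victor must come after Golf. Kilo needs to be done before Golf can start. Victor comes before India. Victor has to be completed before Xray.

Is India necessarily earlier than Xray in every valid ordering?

Nothing in the constraints links India and Xray; they are unordered relative to each other.
There exist valid orderings with Xray before India, so India is not required to come first.

No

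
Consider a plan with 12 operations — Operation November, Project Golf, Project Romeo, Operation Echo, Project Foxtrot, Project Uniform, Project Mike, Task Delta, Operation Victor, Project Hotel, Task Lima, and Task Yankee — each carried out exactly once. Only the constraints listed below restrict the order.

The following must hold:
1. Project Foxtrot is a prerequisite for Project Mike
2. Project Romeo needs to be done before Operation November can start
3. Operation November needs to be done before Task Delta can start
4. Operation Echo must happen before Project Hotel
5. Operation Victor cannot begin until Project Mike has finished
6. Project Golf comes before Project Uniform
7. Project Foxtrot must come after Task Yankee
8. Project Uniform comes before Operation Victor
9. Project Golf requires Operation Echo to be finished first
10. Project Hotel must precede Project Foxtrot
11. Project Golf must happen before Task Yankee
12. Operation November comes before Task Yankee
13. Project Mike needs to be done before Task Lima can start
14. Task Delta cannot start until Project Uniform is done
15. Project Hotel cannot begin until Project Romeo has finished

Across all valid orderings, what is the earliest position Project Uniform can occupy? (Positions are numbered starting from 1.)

3

The operations that are forced before Project Uniform, directly or transitively, are Project Golf, Operation Echo. That's 2 operations.
With 2 mandatory predecessors, the earliest Project Uniform can sit is position 2+1 = 3, and placing just those 2 first achieves it.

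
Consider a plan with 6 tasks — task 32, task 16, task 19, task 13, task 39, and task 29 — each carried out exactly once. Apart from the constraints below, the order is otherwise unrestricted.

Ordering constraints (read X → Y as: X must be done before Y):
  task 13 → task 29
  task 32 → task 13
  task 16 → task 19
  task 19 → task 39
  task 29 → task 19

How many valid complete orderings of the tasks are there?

4

2 tasks have no prerequisites (task 32, task 16), so any of them could come first.
Systematically extending each partial ordering one task at a time and counting, there are 4 complete orderings.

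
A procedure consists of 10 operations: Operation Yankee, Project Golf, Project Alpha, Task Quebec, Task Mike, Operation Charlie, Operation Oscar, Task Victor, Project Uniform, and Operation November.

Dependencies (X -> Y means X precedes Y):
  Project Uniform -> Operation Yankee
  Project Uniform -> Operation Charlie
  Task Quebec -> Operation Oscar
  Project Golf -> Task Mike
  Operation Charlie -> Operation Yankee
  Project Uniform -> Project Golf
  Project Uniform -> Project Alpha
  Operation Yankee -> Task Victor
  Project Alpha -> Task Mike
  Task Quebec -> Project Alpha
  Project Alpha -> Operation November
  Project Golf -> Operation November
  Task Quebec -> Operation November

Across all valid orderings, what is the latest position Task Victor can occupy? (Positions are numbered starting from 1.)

10

Nothing depends on Task Victor, so it can be the final operation, position 10.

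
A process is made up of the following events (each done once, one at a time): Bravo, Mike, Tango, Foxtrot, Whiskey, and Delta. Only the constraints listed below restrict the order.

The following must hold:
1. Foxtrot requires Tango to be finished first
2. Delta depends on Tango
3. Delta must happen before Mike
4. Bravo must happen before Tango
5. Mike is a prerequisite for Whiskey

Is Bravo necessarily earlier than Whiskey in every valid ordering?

Yes

Following the dependencies: Bravo → Tango → Delta → Mike → Whiskey.
So Bravo must precede Whiskey in any valid ordering.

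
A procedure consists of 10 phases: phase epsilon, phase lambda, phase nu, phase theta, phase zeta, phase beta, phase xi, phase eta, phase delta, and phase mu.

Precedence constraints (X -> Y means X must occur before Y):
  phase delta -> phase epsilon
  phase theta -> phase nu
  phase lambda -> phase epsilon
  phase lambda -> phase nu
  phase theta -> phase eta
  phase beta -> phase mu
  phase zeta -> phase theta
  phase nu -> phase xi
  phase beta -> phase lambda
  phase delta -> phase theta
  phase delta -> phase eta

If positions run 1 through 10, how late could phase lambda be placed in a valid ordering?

7

Every phase that must follow phase lambda has to come after it. Tracing all chains starting from phase lambda, those phases are: phase epsilon, phase nu, phase xi — 3 in total.
With 3 mandatory successors out of 10 phases total, the latest slot for phase lambda is 10−3 = 7, and it's reachable by doing all non-successors before phase lambda.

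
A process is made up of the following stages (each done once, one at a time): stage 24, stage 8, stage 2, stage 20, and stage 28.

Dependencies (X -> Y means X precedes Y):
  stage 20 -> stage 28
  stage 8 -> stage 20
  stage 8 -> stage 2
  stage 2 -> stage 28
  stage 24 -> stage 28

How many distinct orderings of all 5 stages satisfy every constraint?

2 stages have no prerequisites (stage 24, stage 8), so any of them could come first.
Systematically extending each partial ordering one stage at a time and counting, there are 8 complete orderings.

8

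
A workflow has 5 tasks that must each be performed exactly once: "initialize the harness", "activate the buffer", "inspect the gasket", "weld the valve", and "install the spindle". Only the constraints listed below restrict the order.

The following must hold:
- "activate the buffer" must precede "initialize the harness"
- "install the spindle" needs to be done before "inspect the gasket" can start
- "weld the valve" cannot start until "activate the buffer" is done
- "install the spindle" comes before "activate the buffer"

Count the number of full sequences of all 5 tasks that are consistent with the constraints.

8

Only "install the spindle" has no prerequisites, so it must go first.
Counting all ways to extend the partial order to a total order gives 8.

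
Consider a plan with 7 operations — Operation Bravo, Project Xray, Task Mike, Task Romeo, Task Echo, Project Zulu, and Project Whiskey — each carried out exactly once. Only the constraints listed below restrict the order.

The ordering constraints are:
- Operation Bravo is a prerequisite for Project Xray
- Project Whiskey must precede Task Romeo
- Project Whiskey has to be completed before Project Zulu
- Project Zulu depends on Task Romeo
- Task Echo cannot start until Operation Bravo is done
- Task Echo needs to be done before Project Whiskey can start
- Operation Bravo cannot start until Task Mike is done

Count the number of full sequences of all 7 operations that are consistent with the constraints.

Task Mike is the only operation with nothing required before it, so every ordering starts there.
Systematically extending each partial ordering one operation at a time and counting, there are 5 complete orderings.

5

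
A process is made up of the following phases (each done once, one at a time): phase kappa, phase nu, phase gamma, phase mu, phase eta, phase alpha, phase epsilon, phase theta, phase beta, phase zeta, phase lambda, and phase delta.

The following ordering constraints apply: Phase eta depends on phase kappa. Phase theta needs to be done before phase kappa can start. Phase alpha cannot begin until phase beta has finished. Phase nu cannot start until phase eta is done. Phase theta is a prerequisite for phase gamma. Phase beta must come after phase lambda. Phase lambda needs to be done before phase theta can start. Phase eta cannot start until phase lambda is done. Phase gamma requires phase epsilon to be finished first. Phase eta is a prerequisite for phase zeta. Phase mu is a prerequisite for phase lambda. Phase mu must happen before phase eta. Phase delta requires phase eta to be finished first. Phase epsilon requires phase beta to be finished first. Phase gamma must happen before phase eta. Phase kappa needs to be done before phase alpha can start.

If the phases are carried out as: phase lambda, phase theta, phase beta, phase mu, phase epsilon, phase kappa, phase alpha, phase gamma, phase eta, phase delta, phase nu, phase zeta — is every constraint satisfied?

No

Here phase mu comes after phase lambda.
But one of the constraints requires phase mu before phase lambda, so this ordering violates it.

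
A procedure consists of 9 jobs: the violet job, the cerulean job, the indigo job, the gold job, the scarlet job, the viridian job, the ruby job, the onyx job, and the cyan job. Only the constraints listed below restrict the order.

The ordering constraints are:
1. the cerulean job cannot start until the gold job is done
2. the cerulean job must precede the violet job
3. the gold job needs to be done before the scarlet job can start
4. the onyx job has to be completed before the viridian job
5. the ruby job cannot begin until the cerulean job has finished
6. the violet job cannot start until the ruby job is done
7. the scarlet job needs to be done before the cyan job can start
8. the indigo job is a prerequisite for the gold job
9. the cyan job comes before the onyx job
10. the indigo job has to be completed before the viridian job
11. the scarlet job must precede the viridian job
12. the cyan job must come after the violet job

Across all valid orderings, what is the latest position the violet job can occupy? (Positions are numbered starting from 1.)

Following every chain forward from the violet job, the jobs that must come later are the viridian job, the onyx job, the cyan job — 3 of them.
With 3 mandatory successors out of 9 jobs total, the latest slot for the violet job is 9−3 = 6, and it's reachable by doing all non-successors before the violet job.

6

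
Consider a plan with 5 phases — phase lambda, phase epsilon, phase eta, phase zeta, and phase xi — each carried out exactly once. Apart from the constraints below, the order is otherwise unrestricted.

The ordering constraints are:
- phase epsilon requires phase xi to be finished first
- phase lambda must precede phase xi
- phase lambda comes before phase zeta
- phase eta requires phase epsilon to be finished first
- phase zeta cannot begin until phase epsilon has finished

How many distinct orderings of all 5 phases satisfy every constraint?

Phase lambda is the only phase with nothing required before it, so every ordering starts there.
Enumerating by repeatedly choosing an available phase (one whose prerequisites are all placed) gives 2 distinct complete orderings.

2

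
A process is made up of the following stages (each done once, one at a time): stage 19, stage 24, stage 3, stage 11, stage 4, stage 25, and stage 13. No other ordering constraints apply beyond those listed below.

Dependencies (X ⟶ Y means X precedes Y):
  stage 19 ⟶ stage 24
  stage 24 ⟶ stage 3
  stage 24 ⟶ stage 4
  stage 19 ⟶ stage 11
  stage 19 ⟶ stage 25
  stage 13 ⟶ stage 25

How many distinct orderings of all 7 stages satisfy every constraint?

The stages with no prerequisites are stage 19, stage 13; any of them can be placed first.
Enumerating by repeatedly choosing an available stage (one whose prerequisites are all placed) gives 160 distinct complete orderings.

160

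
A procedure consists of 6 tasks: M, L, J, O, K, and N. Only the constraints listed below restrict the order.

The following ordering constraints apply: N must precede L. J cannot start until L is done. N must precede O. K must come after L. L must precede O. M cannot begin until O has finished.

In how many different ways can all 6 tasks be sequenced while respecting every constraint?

12

Only N has no prerequisites, so it must go first.
Systematically extending each partial ordering one task at a time and counting, there are 12 complete orderings.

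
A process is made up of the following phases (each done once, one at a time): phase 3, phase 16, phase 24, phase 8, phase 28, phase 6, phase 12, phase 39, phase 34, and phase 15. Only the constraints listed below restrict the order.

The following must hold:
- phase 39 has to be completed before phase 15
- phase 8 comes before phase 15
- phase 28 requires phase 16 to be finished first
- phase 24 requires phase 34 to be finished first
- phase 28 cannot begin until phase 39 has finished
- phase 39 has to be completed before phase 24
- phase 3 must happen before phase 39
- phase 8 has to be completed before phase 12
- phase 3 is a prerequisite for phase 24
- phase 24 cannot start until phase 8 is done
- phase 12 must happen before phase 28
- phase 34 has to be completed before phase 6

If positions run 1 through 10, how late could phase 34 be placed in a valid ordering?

Following every chain forward from phase 34, the phases that must come later are phase 24, phase 6 — 2 of them.
With 2 mandatory successors out of 10 phases total, the latest slot for phase 34 is 10−2 = 8, and it's reachable by doing all non-successors before phase 34.

8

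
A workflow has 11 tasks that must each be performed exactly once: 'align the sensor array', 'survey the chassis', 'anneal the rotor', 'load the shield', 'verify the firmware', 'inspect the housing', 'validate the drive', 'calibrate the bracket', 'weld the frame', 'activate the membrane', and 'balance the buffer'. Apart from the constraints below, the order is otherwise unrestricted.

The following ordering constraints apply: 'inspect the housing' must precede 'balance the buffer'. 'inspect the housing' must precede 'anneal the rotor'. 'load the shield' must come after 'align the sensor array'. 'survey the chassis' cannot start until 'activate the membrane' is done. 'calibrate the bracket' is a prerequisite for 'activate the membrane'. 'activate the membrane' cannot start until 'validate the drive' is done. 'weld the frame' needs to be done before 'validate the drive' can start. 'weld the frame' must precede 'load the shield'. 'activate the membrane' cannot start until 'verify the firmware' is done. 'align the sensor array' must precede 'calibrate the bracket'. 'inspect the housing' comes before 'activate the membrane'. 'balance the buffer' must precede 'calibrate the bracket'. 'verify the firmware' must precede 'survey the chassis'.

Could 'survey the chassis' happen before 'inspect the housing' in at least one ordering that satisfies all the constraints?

No

Following 'inspect the housing' → 'activate the membrane' → 'survey the chassis', 'inspect the housing' must precede 'survey the chassis' in every valid ordering.
So no valid ordering can have 'survey the chassis' before 'inspect the housing'.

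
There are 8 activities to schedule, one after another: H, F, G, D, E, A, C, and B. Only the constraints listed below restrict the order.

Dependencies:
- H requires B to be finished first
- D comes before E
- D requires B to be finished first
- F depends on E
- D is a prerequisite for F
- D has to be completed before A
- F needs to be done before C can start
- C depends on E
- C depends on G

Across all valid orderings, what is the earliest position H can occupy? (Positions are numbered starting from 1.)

2

Working backwards through the constraints from H, its only required predecessor is B.
So at minimum 1 activity comes before H, putting H no earlier than position 2. That position is achievable by scheduling exactly that predecessor first.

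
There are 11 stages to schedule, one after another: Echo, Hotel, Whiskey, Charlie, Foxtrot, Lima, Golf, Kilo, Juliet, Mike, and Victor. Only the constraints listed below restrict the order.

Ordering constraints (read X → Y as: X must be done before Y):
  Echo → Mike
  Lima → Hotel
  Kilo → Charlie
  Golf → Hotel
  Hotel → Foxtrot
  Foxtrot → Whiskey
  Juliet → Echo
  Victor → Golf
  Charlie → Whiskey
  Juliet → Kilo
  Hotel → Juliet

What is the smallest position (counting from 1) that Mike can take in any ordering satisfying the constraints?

7

Working backwards through the constraints from Mike, its full set of required predecessors is Echo, Hotel, Lima, Golf, Juliet, Victor — 6 of them.
So at minimum 6 stages come before Mike, putting Mike no earlier than position 7. That position is achievable by scheduling exactly those predecessors first.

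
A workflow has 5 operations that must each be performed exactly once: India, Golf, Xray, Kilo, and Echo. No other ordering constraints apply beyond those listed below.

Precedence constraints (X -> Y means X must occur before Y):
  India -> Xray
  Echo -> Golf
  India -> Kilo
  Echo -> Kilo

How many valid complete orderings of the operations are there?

16

2 operations have no prerequisites (India, Echo), so any of them could come first.
Systematically extending each partial ordering one operation at a time and counting, there are 16 complete orderings.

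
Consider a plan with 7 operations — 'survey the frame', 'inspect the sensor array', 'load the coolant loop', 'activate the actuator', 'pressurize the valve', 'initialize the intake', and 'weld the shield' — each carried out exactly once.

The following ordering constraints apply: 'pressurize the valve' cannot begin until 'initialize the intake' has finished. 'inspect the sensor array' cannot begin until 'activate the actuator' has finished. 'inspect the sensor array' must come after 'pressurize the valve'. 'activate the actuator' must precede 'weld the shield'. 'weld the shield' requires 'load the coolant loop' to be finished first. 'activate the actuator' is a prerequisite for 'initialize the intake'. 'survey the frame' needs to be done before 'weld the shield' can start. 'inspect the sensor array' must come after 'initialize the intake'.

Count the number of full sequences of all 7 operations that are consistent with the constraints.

68

3 operations have no prerequisites ('survey the frame', 'load the coolant loop', 'activate the actuator'), so any of them could come first.
Counting all ways to extend the partial order to a total order gives 68.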